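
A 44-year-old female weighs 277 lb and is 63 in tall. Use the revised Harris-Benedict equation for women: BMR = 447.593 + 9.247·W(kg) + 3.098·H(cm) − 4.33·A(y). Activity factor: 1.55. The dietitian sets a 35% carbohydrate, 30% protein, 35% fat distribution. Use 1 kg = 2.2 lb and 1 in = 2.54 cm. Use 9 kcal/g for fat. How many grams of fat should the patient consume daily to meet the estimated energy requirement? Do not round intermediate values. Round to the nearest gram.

Convert to metric: weight = 277 ÷ 2.2 = 125.9091 kg; height = 63 × 2.54 = 160.02 cm.
Harris-Benedict: BMR = 447.593 + 9.247(125.9091) + 3.098(160.02) − 4.33(44) = 1917.0963 kcal/day.
TEE = 1917.0963 × 1.55 = 2971.4993 kcal/day.
Fat energy = 35% × 2971.4993 = 1040.0248 kcal.
Fat = 1040.0248 ÷ 9 kcal/g = 115.5583 g.

116 g/day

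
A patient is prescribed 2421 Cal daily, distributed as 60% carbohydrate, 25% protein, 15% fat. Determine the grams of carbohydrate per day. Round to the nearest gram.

363 g/day

Carbohydrate energy = 60% × 2421 = 1452.6 kcal.
At 4 kcal/g: 1452.6 ÷ 4 = 363.15 g.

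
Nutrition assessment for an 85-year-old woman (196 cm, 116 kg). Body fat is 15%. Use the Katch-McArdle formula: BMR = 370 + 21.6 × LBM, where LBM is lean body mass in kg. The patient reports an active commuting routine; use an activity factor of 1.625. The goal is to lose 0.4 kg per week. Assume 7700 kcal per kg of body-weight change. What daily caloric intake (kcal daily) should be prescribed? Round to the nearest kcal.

3622 kcal daily

LBM = 116 × (1 − 0.15) = 98.6 kg. Katch-McArdle: BMR = 370 + 21.6 × 98.6 = 2499.76 kcal/day.
TEE = 2499.76 × 1.625 = 4062.11 kcal/day.
Required daily deficit = 0.4 × 7700 ÷ 7 = 440 kcal/day.
Target intake = 4062.11 − 440 = 3622.11 kcal/day.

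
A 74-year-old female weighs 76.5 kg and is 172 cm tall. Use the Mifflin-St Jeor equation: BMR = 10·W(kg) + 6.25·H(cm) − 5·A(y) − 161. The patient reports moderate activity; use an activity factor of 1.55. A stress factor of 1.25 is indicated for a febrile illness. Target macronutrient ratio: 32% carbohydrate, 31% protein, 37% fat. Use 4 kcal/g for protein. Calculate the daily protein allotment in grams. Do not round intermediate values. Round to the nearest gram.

197 g/day

Mifflin-St Jeor (female): BMR = 10(76.5) + 6.25(172) − 5(74) − 161 = 765 + 1075 − 370 − 161 = 1309 kcal/day.
TEE = 1309 × 1.55 = 2028.95 kcal/day.
With stress factor 1.25: 2028.95 × 1.25 = 2536.1875 kcal/day.
Protein energy = 31% × 2536.1875 = 786.2181 kcal.
Protein = 786.2181 ÷ 4 kcal/g = 196.5545 g.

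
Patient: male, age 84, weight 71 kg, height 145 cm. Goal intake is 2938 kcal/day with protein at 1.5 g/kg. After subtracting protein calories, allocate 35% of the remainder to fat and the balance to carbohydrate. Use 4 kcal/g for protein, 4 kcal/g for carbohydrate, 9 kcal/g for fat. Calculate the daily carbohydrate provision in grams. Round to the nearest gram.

Protein = 1.5 × 71 = 106.5 g → 106.5 × 4 = 426 kcal.
Non-protein calories = 2938 − 426 = 2512 kcal.
Fat: 35% × 2512 = 879.2 kcal; carbohydrate: 1632.8 kcal.
Carbohydrate: 1632.8 kcal ÷ 4 kcal/g = 408.2 g.

408 g/day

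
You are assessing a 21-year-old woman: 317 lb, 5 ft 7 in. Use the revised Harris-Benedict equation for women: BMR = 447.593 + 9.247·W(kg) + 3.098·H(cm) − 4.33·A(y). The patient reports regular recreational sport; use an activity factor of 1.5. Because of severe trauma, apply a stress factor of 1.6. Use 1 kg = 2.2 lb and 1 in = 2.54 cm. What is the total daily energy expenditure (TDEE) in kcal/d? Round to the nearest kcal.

Convert to metric: weight = 317 ÷ 2.2 = 144.0909 kg; height = (5×12 + 7) × 2.54 = 67 × 2.54 = 170.18 cm.
Harris-Benedict: BMR = 447.593 + 9.247(144.0909) + 3.098(170.18) − 4.33(21) = 2216.2893 kcal/day.
TEE = BMR × activity factor = 2216.2893 × 1.5 = 3324.4339 kcal/day.
Apply stress factor: 3324.4339 × 1.6 = 5319.0943 kcal/day.

5319 kcal/d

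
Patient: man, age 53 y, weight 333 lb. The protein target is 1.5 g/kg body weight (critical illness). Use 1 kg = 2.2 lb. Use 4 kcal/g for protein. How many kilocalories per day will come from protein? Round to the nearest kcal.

Weight in kg = 333 ÷ 2.2 = 151.3636 kg.
Protein = 1.5 g/kg × 151.3636 kg = 227.0455 g/day.
Protein energy = 227.0455 g × 4 kcal/g = 908.1818 kcal/day.

908 kcal/day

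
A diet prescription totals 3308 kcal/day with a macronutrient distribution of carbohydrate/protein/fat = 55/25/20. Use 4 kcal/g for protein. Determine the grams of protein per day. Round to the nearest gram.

207 g/day

Protein energy = 25% × 3308 = 827 kcal.
At 4 kcal/g: 827 ÷ 4 = 206.75 g.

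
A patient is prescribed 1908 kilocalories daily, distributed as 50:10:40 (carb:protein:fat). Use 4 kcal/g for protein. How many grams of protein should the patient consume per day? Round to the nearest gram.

48 g/day

Protein energy = 10% × 1908 = 190.8 kcal.
At 4 kcal/g: 190.8 ÷ 4 = 47.7 g.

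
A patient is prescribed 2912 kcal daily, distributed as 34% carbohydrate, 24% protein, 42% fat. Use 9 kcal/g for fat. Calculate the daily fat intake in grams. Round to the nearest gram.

Fat energy = 42% × 2912 = 1223.04 kcal.
At 9 kcal/g: 1223.04 ÷ 9 = 135.8933 g.

136 g/day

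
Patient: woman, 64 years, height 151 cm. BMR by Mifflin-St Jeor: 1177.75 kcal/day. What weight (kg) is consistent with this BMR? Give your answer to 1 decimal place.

1177.75 = 10·W + 6.25(151) − 5(64) − 161
10·W = 1177.75 − 462.75 = 715, so W = 71.5 kg.

71.5 kg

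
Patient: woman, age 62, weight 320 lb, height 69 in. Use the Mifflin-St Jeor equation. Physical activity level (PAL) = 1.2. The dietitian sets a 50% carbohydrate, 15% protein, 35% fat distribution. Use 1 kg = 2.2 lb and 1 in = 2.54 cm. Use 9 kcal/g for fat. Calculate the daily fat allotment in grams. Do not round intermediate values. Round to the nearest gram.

Convert to metric: weight = 320 ÷ 2.2 = 145.4545 kg; height = 69 × 2.54 = 175.26 cm.
Mifflin-St Jeor (female): BMR = 10(145.4545) + 6.25(175.26) − 5(62) − 161 = 1454.5455 + 1095.375 − 310 − 161 = 2078.9205 kcal/day.
TEE = 2078.9205 × 1.2 = 2494.7045 kcal/day.
Fat energy = 35% × 2494.7045 = 873.1466 kcal.
Fat = 873.1466 ÷ 9 kcal/g = 97.0163 g.

97 g/day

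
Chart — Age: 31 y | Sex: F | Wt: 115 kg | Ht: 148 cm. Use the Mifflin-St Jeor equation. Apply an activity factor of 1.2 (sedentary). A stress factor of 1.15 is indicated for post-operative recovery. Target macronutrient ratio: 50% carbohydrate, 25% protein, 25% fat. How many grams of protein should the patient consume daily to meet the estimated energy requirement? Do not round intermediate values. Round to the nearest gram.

Mifflin-St Jeor (female): BMR = 10(115) + 6.25(148) − 5(31) − 161 = 1150 + 925 − 155 − 161 = 1759 kcal/day.
TEE = 1759 × 1.2 = 2110.8 kcal/day.
With stress factor 1.15: 2110.8 × 1.15 = 2427.42 kcal/day.
Protein energy = 25% × 2427.42 = 606.855 kcal.
Protein = 606.855 ÷ 4 kcal/g = 151.7138 g.

152 g/day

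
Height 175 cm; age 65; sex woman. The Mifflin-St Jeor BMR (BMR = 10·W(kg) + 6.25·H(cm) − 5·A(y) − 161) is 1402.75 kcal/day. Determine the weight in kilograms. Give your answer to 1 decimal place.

1402.75 = 10·W + 6.25(175) − 5(65) − 161
10·W = 1402.75 − 607.75 = 795, so W = 79.5 kg.

79.5 kg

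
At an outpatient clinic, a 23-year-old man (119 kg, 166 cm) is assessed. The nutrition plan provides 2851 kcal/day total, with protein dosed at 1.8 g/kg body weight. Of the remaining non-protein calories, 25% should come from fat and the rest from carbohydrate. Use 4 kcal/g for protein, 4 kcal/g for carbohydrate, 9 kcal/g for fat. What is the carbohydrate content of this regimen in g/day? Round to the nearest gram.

374 g/day

Protein = 1.8 × 119 = 214.2 g → 214.2 × 4 = 856.8 kcal.
Non-protein calories = 2851 − 856.8 = 1994.2 kcal.
Fat: 25% × 1994.2 = 498.55 kcal; carbohydrate: 1495.65 kcal.
Carbohydrate: 1495.65 kcal ÷ 4 kcal/g = 373.9125 g.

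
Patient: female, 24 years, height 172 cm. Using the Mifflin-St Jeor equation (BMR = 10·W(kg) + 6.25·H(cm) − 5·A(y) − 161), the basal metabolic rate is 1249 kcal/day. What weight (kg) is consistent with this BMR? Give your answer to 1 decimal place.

45.5 kg

1249 = 10·W + 6.25(172) − 5(24) − 161
10·W = 1249 − 794 = 455, so W = 45.5 kg.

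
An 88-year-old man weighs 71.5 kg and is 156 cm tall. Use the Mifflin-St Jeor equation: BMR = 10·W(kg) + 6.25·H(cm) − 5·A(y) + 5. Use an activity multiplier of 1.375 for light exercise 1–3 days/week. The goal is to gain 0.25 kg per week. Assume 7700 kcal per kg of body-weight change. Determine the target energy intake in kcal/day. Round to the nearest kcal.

Mifflin-St Jeor (male): BMR = 10(71.5) + 6.25(156) − 5(88) + 5 = 715 + 975 − 440 + 5 = 1255 kcal/day.
TEE = 1255 × 1.375 = 1725.625 kcal/day.
Required daily surplus = 0.25 × 7700 ÷ 7 = 275 kcal/day.
Target intake = 1725.625 + 275 = 2000.625 kcal/day.

2001 kcal/day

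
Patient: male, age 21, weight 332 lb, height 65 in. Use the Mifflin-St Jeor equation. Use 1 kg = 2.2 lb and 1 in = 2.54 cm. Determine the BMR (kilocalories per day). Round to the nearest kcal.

2441 kilocalories per day

Convert to metric: weight = 332 ÷ 2.2 = 150.9091 kg; height = 65 × 2.54 = 165.1 cm.
Mifflin-St Jeor (male): BMR = 10(150.9091) + 6.25(165.1) − 5(21) + 5 = 1509.0909 + 1031.875 − 105 + 5 = 2440.9659 kcal/day.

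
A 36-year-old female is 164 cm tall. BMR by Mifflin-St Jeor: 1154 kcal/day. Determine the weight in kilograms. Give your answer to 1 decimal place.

1154 = 10·W + 6.25(164) − 5(36) − 161
10·W = 1154 − 684 = 470, so W = 47 kg.

47.0 kg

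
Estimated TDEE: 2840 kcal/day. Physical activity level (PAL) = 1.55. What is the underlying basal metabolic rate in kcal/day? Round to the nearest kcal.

1832 kcal/day

BMR = TEE ÷ activity factor = 2840 ÷ 1.55 = 1832.2581 kcal/day.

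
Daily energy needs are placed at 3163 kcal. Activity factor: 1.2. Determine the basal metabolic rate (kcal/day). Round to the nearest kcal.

2636 kcal/day

BMR = TEE ÷ activity factor = 3163 ÷ 1.2 = 2635.8333 kcal/day.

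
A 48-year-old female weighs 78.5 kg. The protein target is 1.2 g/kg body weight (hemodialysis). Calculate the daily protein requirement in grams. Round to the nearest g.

Protein = 1.2 g/kg × 78.5 kg = 94.2 g/day.

94 g/day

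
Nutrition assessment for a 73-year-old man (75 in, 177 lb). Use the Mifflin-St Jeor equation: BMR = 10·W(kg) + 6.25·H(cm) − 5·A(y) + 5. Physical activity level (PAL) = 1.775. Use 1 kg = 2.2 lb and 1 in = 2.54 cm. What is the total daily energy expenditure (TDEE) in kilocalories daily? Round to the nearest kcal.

2902 kilocalories daily

Convert to metric: weight = 177 ÷ 2.2 = 80.4545 kg; height = 75 × 2.54 = 190.5 cm.
Mifflin-St Jeor (male): BMR = 10(80.4545) + 6.25(190.5) − 5(73) + 5 = 804.5455 + 1190.625 − 365 + 5 = 1635.1705 kcal/day.
TEE = BMR × activity factor = 1635.1705 × 1.775 = 2902.4276 kcal/day.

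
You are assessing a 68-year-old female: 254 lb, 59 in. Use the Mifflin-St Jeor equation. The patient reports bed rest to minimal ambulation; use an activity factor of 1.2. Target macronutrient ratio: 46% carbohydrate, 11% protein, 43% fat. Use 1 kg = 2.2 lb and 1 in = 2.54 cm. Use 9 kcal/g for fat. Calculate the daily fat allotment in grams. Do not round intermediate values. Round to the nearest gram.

91 g/day

Convert to metric: weight = 254 ÷ 2.2 = 115.4545 kg; height = 59 × 2.54 = 149.86 cm.
Mifflin-St Jeor (female): BMR = 10(115.4545) + 6.25(149.86) − 5(68) − 161 = 1154.5455 + 936.625 − 340 − 161 = 1590.1705 kcal/day.
TEE = 1590.1705 × 1.2 = 1908.2045 kcal/day.
Fat energy = 43% × 1908.2045 = 820.528 kcal.
Fat = 820.528 ÷ 9 kcal/g = 91.1698 g.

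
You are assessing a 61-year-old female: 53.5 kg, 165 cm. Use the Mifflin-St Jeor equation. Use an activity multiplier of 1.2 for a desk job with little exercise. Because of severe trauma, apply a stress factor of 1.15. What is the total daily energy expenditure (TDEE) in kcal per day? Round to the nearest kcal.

1518 kcal per day

Mifflin-St Jeor (female): BMR = 10(53.5) + 6.25(165) − 5(61) − 161 = 535 + 1031.25 − 305 − 161 = 1100.25 kcal/day.
TEE = BMR × activity factor = 1100.25 × 1.2 = 1320.3 kcal/day.
Apply stress factor: 1320.3 × 1.15 = 1518.345 kcal/day.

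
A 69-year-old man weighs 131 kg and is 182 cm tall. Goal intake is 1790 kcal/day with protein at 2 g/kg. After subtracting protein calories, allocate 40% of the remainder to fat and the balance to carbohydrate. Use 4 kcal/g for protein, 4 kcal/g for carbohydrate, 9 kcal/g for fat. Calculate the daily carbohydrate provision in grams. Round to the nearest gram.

Protein = 2 × 131 = 262 g → 262 × 4 = 1048 kcal.
Non-protein calories = 1790 − 1048 = 742 kcal.
Fat: 40% × 742 = 296.8 kcal; carbohydrate: 445.2 kcal.
Carbohydrate: 445.2 kcal ÷ 4 kcal/g = 111.3 g.

111 g/day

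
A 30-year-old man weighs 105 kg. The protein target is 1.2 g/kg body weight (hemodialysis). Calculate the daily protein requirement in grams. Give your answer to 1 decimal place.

Protein = 1.2 g/kg × 105 kg = 126 g/day.

126.0 g/day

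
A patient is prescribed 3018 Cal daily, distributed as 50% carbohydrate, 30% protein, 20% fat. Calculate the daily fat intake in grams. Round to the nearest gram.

Fat energy = 20% × 3018 = 603.6 kcal.
At 9 kcal/g: 603.6 ÷ 9 = 67.0667 g.

67 g/day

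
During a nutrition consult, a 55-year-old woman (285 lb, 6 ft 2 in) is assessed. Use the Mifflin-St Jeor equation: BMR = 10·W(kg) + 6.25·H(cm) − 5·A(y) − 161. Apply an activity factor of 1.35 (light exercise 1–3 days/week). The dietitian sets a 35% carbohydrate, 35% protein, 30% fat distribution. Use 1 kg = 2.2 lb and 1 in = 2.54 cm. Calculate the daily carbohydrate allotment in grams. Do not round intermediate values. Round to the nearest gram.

240 g/day

Convert to metric: weight = 285 ÷ 2.2 = 129.5455 kg; height = (6×12 + 2) × 2.54 = 74 × 2.54 = 187.96 cm.
Mifflin-St Jeor (female): BMR = 10(129.5455) + 6.25(187.96) − 5(55) − 161 = 1295.4545 + 1174.75 − 275 − 161 = 2034.2045 kcal/day.
TEE = 2034.2045 × 1.35 = 2746.1761 kcal/day.
Carbohydrate energy = 35% × 2746.1761 = 961.1616 kcal.
Carbohydrate = 961.1616 ÷ 4 kcal/g = 240.2904 g.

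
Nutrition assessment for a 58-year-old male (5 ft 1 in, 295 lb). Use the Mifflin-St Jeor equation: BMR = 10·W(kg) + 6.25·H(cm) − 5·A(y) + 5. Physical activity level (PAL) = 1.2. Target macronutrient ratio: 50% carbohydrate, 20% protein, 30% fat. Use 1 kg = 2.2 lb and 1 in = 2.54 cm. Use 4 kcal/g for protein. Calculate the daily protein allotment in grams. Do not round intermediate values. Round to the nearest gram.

Convert to metric: weight = 295 ÷ 2.2 = 134.0909 kg; height = (5×12 + 1) × 2.54 = 61 × 2.54 = 154.94 cm.
Mifflin-St Jeor (male): BMR = 10(134.0909) + 6.25(154.94) − 5(58) + 5 = 1340.9091 + 968.375 − 290 + 5 = 2024.2841 kcal/day.
TEE = 2024.2841 × 1.2 = 2429.1409 kcal/day.
Protein energy = 20% × 2429.1409 = 485.8282 kcal.
Protein = 485.8282 ÷ 4 kcal/g = 121.457 g.

121 g/day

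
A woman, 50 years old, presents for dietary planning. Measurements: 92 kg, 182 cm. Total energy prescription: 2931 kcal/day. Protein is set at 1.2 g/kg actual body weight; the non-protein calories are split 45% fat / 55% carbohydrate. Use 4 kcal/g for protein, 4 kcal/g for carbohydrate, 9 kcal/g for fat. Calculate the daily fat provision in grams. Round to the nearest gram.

124 g/day

Protein = 1.2 × 92 = 110.4 g → 110.4 × 4 = 441.6 kcal.
Non-protein calories = 2931 − 441.6 = 2489.4 kcal.
Fat: 45% × 2489.4 = 1120.23 kcal; carbohydrate: 1369.17 kcal.
Fat: 1120.23 kcal ÷ 9 kcal/g = 124.47 g.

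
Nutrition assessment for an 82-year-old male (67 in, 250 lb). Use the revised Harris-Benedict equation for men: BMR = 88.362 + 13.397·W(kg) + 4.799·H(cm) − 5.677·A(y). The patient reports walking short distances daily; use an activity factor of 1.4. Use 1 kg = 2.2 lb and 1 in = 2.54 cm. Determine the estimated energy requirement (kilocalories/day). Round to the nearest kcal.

2747 kilocalories/day

Convert to metric: weight = 250 ÷ 2.2 = 113.6364 kg; height = 67 × 2.54 = 170.18 cm.
Harris-Benedict: BMR = 88.362 + 13.397(113.6364) + 4.799(170.18) − 5.677(82) = 1961.9282 kcal/day.
TEE = BMR × activity factor = 1961.9282 × 1.4 = 2746.6995 kcal/day.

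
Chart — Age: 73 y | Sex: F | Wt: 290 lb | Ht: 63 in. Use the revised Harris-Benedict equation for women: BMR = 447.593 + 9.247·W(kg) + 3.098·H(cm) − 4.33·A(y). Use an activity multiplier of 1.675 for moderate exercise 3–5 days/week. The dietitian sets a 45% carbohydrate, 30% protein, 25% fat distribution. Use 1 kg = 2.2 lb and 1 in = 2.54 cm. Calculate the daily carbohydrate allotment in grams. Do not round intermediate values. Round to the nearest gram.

Convert to metric: weight = 290 ÷ 2.2 = 131.8182 kg; height = 63 × 2.54 = 160.02 cm.
Harris-Benedict: BMR = 447.593 + 9.247(131.8182) + 3.098(160.02) − 4.33(73) = 1846.1677 kcal/day.
TEE = 1846.1677 × 1.675 = 3092.3309 kcal/day.
Carbohydrate energy = 45% × 3092.3309 = 1391.5489 kcal.
Carbohydrate = 1391.5489 ÷ 4 kcal/g = 347.8872 g.

348 g/day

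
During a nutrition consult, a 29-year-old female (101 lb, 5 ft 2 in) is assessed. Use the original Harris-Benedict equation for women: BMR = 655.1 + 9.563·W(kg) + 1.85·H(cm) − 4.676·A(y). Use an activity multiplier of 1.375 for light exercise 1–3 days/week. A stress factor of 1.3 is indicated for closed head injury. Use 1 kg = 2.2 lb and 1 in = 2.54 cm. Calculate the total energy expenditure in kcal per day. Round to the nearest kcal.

Convert to metric: weight = 101 ÷ 2.2 = 45.9091 kg; height = (5×12 + 2) × 2.54 = 62 × 2.54 = 157.48 cm.
Harris-Benedict: BMR = 655.1 + 9.563(45.9091) + 1.85(157.48) − 4.676(29) = 1249.8626 kcal/day.
TEE = BMR × activity factor = 1249.8626 × 1.375 = 1718.5611 kcal/day.
Apply stress factor: 1718.5611 × 1.3 = 2234.1295 kcal/day.

2234 kcal per day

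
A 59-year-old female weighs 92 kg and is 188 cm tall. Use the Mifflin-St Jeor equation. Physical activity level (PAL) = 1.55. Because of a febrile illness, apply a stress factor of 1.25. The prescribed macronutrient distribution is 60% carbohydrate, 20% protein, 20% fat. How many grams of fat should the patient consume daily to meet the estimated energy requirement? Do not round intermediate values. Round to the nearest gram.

Mifflin-St Jeor (female): BMR = 10(92) + 6.25(188) − 5(59) − 161 = 920 + 1175 − 295 − 161 = 1639 kcal/day.
TEE = 1639 × 1.55 = 2540.45 kcal/day.
With stress factor 1.25: 2540.45 × 1.25 = 3175.5625 kcal/day.
Fat energy = 20% × 3175.5625 = 635.1125 kcal.
Fat = 635.1125 ÷ 9 kcal/g = 70.5681 g.

71 g/day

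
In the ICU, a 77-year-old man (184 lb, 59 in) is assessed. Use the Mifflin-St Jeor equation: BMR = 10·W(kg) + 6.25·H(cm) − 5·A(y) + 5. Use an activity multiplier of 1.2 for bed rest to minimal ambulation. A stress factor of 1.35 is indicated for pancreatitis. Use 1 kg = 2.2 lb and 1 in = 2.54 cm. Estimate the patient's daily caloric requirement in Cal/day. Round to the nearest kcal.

Convert to metric: weight = 184 ÷ 2.2 = 83.6364 kg; height = 59 × 2.54 = 149.86 cm.
Mifflin-St Jeor (male): BMR = 10(83.6364) + 6.25(149.86) − 5(77) + 5 = 836.3636 + 936.625 − 385 + 5 = 1392.9886 kcal/day.
TEE = BMR × activity factor = 1392.9886 × 1.2 = 1671.5864 kcal/day.
Apply stress factor: 1671.5864 × 1.35 = 2256.6416 kcal/day.

2257 Cal/day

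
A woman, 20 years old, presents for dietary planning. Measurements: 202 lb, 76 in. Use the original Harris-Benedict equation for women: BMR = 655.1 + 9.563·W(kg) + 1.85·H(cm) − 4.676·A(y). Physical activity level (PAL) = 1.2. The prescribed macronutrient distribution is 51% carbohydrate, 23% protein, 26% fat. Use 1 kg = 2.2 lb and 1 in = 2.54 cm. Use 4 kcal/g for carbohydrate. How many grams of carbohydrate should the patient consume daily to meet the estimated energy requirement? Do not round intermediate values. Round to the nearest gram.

Convert to metric: weight = 202 ÷ 2.2 = 91.8182 kg; height = 76 × 2.54 = 193.04 cm.
Harris-Benedict: BMR = 655.1 + 9.563(91.8182) + 1.85(193.04) − 4.676(20) = 1796.7613 kcal/day.
TEE = 1796.7613 × 1.2 = 2156.1135 kcal/day.
Carbohydrate energy = 51% × 2156.1135 = 1099.6179 kcal.
Carbohydrate = 1099.6179 ÷ 4 kcal/g = 274.9045 g.

275 g/day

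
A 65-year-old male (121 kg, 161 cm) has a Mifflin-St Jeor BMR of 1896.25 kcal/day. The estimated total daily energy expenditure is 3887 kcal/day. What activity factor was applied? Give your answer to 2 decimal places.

Activity factor = TEE ÷ BMR = 3887 ÷ 1896.25 = 2.05.

2.05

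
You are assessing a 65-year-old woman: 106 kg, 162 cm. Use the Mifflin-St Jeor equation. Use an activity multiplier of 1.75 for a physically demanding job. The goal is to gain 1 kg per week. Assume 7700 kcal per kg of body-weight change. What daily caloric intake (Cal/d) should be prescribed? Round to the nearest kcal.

Mifflin-St Jeor (female): BMR = 10(106) + 6.25(162) − 5(65) − 161 = 1060 + 1012.5 − 325 − 161 = 1586.5 kcal/day.
TEE = 1586.5 × 1.75 = 2776.375 kcal/day.
Required daily surplus = 1 × 7700 ÷ 7 = 1100 kcal/day.
Target intake = 2776.375 + 1100 = 3876.375 kcal/day.

3876 Cal/d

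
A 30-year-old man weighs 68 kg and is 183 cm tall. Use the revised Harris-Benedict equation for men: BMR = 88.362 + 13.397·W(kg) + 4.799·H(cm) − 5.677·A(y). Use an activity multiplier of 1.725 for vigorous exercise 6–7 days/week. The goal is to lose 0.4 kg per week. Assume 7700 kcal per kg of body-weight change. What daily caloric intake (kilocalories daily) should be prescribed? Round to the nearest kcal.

2505 kilocalories daily

Harris-Benedict: BMR = 88.362 + 13.397(68) + 4.799(183) − 5.677(30) = 1707.265 kcal/day.
TEE = 1707.265 × 1.725 = 2945.0321 kcal/day.
Required daily deficit = 0.4 × 7700 ÷ 7 = 440 kcal/day.
Target intake = 2945.0321 − 440 = 2505.0321 kcal/day.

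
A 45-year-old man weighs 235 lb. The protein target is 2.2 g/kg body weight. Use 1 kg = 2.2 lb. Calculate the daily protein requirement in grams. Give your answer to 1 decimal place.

235.0 g/day

Weight in kg = 235 ÷ 2.2 = 106.8182 kg.
Protein = 2.2 g/kg × 106.8182 kg = 235 g/day.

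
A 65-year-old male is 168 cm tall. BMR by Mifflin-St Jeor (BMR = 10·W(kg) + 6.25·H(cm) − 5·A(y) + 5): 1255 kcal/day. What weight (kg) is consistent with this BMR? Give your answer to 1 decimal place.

52.5 kg

1255 = 10·W + 6.25(168) − 5(65) + 5
10·W = 1255 − 730 = 525, so W = 52.5 kg.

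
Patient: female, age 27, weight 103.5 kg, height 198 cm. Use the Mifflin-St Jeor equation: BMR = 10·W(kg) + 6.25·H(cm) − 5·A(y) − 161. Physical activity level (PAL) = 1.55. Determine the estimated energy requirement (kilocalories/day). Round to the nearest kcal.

Mifflin-St Jeor (female): BMR = 10(103.5) + 6.25(198) − 5(27) − 161 = 1035 + 1237.5 − 135 − 161 = 1976.5 kcal/day.
TEE = BMR × activity factor = 1976.5 × 1.55 = 3063.575 kcal/day.

3064 kilocalories/day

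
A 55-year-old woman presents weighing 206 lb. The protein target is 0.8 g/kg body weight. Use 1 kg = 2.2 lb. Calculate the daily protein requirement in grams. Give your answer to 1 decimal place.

Weight in kg = 206 ÷ 2.2 = 93.6364 kg.
Protein = 0.8 g/kg × 93.6364 kg = 74.9091 g/day.

74.9 g/day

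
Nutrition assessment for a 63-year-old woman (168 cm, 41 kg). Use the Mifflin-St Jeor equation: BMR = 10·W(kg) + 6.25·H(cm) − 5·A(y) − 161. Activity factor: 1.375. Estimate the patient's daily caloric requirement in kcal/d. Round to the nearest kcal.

1353 kcal/d

Mifflin-St Jeor (female): BMR = 10(41) + 6.25(168) − 5(63) − 161 = 410 + 1050 − 315 − 161 = 984 kcal/day.
TEE = BMR × activity factor = 984 × 1.375 = 1353 kcal/day.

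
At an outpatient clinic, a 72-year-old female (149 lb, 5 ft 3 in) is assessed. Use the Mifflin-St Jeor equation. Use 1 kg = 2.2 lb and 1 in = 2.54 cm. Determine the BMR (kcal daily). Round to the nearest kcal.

1156 kcal daily

Convert to metric: weight = 149 ÷ 2.2 = 67.7273 kg; height = (5×12 + 3) × 2.54 = 63 × 2.54 = 160.02 cm.
Mifflin-St Jeor (female): BMR = 10(67.7273) + 6.25(160.02) − 5(72) − 161 = 677.2727 + 1000.125 − 360 − 161 = 1156.3977 kcal/day.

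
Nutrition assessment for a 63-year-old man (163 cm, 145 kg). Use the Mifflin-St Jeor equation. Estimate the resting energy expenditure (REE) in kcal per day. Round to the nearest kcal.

Mifflin-St Jeor (male): BMR = 10(145) + 6.25(163) − 5(63) + 5 = 1450 + 1018.75 − 315 + 5 = 2158.75 kcal/day.

2159 kcal per day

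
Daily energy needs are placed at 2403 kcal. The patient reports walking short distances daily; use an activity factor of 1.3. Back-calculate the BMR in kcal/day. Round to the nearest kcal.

1848 kcal/day

BMR = TEE ÷ activity factor = 2403 ÷ 1.3 = 1848.4615 kcal/day.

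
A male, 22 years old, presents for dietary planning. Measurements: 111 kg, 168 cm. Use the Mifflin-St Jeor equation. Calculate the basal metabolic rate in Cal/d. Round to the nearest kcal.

Mifflin-St Jeor (male): BMR = 10(111) + 6.25(168) − 5(22) + 5 = 1110 + 1050 − 110 + 5 = 2055 kcal/day.

2055 Cal/d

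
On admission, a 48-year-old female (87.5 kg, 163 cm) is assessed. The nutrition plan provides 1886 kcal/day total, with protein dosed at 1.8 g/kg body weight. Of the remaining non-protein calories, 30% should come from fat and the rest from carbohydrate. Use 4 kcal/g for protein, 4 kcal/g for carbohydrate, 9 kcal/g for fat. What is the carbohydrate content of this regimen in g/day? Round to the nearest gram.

220 g/day

Protein = 1.8 × 87.5 = 157.5 g → 157.5 × 4 = 630 kcal.
Non-protein calories = 1886 − 630 = 1256 kcal.
Fat: 30% × 1256 = 376.8 kcal; carbohydrate: 879.2 kcal.
Carbohydrate: 879.2 kcal ÷ 4 kcal/g = 219.8 g.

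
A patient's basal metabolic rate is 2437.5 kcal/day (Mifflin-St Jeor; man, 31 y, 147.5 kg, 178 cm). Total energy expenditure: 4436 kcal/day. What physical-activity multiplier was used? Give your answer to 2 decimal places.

Activity factor = TEE ÷ BMR = 4436 ÷ 2437.5 = 1.82.

1.82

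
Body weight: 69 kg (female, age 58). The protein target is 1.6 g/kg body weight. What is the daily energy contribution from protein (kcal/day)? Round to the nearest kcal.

Protein = 1.6 g/kg × 69 kg = 110.4 g/day.
Protein energy = 110.4 g × 4 kcal/g = 441.6 kcal/day.

442 kcal/day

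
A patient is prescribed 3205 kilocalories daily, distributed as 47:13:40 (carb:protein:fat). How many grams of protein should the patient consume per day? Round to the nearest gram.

Protein energy = 13% × 3205 = 416.65 kcal.
At 4 kcal/g: 416.65 ÷ 4 = 104.1625 g.

104 g/day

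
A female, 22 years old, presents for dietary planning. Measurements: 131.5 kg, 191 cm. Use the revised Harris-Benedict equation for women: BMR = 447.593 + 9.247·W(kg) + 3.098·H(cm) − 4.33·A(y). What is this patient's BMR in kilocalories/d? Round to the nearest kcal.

Harris-Benedict: BMR = 447.593 + 9.247(131.5) + 3.098(191) − 4.33(22) = 2160.0315 kcal/day.

2160 kilocalories/d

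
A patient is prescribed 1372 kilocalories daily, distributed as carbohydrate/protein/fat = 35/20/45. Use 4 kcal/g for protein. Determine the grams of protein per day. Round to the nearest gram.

69 g/day

Protein energy = 20% × 1372 = 274.4 kcal.
At 4 kcal/g: 274.4 ÷ 4 = 68.6 g.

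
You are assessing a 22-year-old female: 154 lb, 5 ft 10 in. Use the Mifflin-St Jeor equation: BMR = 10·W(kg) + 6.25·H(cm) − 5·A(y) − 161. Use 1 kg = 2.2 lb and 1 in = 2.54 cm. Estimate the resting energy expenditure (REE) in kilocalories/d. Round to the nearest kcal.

1540 kilocalories/d

Convert to metric: weight = 154 ÷ 2.2 = 70 kg; height = (5×12 + 10) × 2.54 = 70 × 2.54 = 177.8 cm.
Mifflin-St Jeor (female): BMR = 10(70) + 6.25(177.8) − 5(22) − 161 = 700 + 1111.25 − 110 − 161 = 1540.25 kcal/day.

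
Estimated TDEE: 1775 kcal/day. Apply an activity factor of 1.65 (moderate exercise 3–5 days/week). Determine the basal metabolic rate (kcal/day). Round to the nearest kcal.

BMR = TEE ÷ activity factor = 1775 ÷ 1.65 = 1075.7576 kcal/day.

1076 kcal/day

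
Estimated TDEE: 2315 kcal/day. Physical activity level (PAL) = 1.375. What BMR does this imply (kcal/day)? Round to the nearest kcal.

1684 kcal/day

BMR = TEE ÷ activity factor = 2315 ÷ 1.375 = 1683.6364 kcal/day.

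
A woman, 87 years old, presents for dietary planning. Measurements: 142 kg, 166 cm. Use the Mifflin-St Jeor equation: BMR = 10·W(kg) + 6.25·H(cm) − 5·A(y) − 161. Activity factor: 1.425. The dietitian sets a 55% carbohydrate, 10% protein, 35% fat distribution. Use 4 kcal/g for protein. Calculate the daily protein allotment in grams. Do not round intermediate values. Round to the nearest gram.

Mifflin-St Jeor (female): BMR = 10(142) + 6.25(166) − 5(87) − 161 = 1420 + 1037.5 − 435 − 161 = 1861.5 kcal/day.
TEE = 1861.5 × 1.425 = 2652.6375 kcal/day.
Protein energy = 10% × 2652.6375 = 265.2638 kcal.
Protein = 265.2638 ÷ 4 kcal/g = 66.3159 g.

66 g/day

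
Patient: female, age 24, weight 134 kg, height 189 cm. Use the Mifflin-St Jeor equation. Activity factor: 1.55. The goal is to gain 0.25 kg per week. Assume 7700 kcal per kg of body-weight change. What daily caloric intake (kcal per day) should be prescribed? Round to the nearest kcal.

3747 kcal per day

Mifflin-St Jeor (female): BMR = 10(134) + 6.25(189) − 5(24) − 161 = 1340 + 1181.25 − 120 − 161 = 2240.25 kcal/day.
TEE = 2240.25 × 1.55 = 3472.3875 kcal/day.
Required daily surplus = 0.25 × 7700 ÷ 7 = 275 kcal/day.
Target intake = 3472.3875 + 275 = 3747.3875 kcal/day.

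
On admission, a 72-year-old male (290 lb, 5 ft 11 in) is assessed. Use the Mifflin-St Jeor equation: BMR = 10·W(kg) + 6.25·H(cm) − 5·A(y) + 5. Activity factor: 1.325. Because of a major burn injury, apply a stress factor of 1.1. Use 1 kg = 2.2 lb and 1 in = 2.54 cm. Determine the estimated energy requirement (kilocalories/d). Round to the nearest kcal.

Convert to metric: weight = 290 ÷ 2.2 = 131.8182 kg; height = (5×12 + 11) × 2.54 = 71 × 2.54 = 180.34 cm.
Mifflin-St Jeor (male): BMR = 10(131.8182) + 6.25(180.34) − 5(72) + 5 = 1318.1818 + 1127.125 − 360 + 5 = 2090.3068 kcal/day.
TEE = BMR × activity factor = 2090.3068 × 1.325 = 2769.6565 kcal/day.
Apply stress factor: 2769.6565 × 1.1 = 3046.6222 kcal/day.

3047 kilocalories/d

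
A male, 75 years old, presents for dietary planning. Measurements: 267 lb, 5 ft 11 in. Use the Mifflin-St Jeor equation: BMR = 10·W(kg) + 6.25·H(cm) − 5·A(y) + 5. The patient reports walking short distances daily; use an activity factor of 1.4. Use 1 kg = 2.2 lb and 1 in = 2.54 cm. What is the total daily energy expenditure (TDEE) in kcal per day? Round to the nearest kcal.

Convert to metric: weight = 267 ÷ 2.2 = 121.3636 kg; height = (5×12 + 11) × 2.54 = 71 × 2.54 = 180.34 cm.
Mifflin-St Jeor (male): BMR = 10(121.3636) + 6.25(180.34) − 5(75) + 5 = 1213.6364 + 1127.125 − 375 + 5 = 1970.7614 kcal/day.
TEE = BMR × activity factor = 1970.7614 × 1.4 = 2759.0659 kcal/day.

2759 kcal per day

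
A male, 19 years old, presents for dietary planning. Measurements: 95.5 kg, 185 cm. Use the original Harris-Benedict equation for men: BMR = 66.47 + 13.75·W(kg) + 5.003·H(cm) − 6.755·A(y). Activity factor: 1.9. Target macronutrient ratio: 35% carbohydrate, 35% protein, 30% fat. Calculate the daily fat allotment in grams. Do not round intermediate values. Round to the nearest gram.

Harris-Benedict: BMR = 66.47 + 13.75(95.5) + 5.003(185) − 6.755(19) = 2176.805 kcal/day.
TEE = 2176.805 × 1.9 = 4135.9295 kcal/day.
Fat energy = 30% × 4135.9295 = 1240.7789 kcal.
Fat = 1240.7789 ÷ 9 kcal/g = 137.8643 g.

138 g/day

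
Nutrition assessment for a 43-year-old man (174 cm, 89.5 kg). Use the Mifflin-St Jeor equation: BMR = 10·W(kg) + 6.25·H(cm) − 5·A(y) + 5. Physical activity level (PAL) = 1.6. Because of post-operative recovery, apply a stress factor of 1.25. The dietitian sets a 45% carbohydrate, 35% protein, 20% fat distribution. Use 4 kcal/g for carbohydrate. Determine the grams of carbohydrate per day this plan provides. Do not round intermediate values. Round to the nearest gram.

Mifflin-St Jeor (male): BMR = 10(89.5) + 6.25(174) − 5(43) + 5 = 895 + 1087.5 − 215 + 5 = 1772.5 kcal/day.
TEE = 1772.5 × 1.6 = 2836 kcal/day.
With stress factor 1.25: 2836 × 1.25 = 3545 kcal/day.
Carbohydrate energy = 45% × 3545 = 1595.25 kcal.
Carbohydrate = 1595.25 ÷ 4 kcal/g = 398.8125 g.

399 g/day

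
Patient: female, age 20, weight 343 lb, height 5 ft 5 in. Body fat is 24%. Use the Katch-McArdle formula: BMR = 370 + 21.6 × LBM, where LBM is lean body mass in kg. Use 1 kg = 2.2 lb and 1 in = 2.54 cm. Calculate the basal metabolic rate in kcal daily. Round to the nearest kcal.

2929 kcal daily

Convert to metric: weight = 343 ÷ 2.2 = 155.9091 kg; height = (5×12 + 5) × 2.54 = 65 × 2.54 = 165.1 cm.
LBM = 155.9091 × (1 − 0.24) = 118.4909 kg. Katch-McArdle: BMR = 370 + 21.6 × 118.4909 = 2929.4036 kcal/day.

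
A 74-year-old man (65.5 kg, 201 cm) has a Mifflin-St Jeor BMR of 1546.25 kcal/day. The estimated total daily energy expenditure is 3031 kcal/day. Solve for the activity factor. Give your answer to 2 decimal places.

Activity factor = TEE ÷ BMR = 3031 ÷ 1546.25 = 1.96.

1.96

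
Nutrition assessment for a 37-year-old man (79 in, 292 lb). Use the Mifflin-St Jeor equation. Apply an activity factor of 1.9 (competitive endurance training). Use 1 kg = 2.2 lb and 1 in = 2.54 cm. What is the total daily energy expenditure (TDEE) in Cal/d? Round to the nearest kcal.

Convert to metric: weight = 292 ÷ 2.2 = 132.7273 kg; height = 79 × 2.54 = 200.66 cm.
Mifflin-St Jeor (male): BMR = 10(132.7273) + 6.25(200.66) − 5(37) + 5 = 1327.2727 + 1254.125 − 185 + 5 = 2401.3977 kcal/day.
TEE = BMR × activity factor = 2401.3977 × 1.9 = 4562.6557 kcal/day.

4563 Cal/d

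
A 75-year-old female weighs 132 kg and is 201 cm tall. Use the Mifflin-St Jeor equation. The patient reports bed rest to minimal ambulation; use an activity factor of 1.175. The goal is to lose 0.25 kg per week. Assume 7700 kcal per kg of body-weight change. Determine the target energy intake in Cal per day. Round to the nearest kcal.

2122 Cal per day

Mifflin-St Jeor (female): BMR = 10(132) + 6.25(201) − 5(75) − 161 = 1320 + 1256.25 − 375 − 161 = 2040.25 kcal/day.
TEE = 2040.25 × 1.175 = 2397.2938 kcal/day.
Required daily deficit = 0.25 × 7700 ÷ 7 = 275 kcal/day.
Target intake = 2397.2938 − 275 = 2122.2938 kcal/day.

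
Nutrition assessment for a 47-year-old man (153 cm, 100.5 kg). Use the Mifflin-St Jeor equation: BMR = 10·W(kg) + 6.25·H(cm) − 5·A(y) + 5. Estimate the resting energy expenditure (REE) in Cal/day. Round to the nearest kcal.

1731 Cal/day

Mifflin-St Jeor (male): BMR = 10(100.5) + 6.25(153) − 5(47) + 5 = 1005 + 956.25 − 235 + 5 = 1731.25 kcal/day.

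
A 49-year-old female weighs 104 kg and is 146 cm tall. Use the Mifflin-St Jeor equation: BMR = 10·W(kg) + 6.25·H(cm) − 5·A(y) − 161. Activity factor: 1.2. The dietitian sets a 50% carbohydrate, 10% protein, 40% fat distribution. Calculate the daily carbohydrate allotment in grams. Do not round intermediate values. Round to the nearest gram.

Mifflin-St Jeor (female): BMR = 10(104) + 6.25(146) − 5(49) − 161 = 1040 + 912.5 − 245 − 161 = 1546.5 kcal/day.
TEE = 1546.5 × 1.2 = 1855.8 kcal/day.
Carbohydrate energy = 50% × 1855.8 = 927.9 kcal.
Carbohydrate = 927.9 ÷ 4 kcal/g = 231.975 g.

232 g/day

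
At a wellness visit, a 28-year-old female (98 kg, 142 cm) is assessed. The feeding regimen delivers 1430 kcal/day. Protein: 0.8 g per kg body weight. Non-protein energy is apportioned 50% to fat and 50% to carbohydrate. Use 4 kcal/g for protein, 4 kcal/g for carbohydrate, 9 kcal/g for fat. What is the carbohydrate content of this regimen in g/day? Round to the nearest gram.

140 g/day

Protein = 0.8 × 98 = 78.4 g → 78.4 × 4 = 313.6 kcal.
Non-protein calories = 1430 − 313.6 = 1116.4 kcal.
Fat: 50% × 1116.4 = 558.2 kcal; carbohydrate: 558.2 kcal.
Carbohydrate: 558.2 kcal ÷ 4 kcal/g = 139.55 g.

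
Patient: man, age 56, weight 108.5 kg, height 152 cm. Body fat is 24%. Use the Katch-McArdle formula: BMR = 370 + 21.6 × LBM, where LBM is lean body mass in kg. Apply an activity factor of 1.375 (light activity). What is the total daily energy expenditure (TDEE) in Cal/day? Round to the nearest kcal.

LBM = 108.5 × (1 − 0.24) = 82.46 kg. Katch-McArdle: BMR = 370 + 21.6 × 82.46 = 2151.136 kcal/day.
TEE = BMR × activity factor = 2151.136 × 1.375 = 2957.812 kcal/day.

2958 Cal/day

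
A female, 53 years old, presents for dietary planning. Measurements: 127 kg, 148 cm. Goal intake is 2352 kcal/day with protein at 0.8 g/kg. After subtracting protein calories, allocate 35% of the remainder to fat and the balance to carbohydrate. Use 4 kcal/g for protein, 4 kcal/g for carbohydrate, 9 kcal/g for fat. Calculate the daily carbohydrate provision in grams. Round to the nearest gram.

316 g/day

Protein = 0.8 × 127 = 101.6 g → 101.6 × 4 = 406.4 kcal.
Non-protein calories = 2352 − 406.4 = 1945.6 kcal.
Fat: 35% × 1945.6 = 680.96 kcal; carbohydrate: 1264.64 kcal.
Carbohydrate: 1264.64 kcal ÷ 4 kcal/g = 316.16 g.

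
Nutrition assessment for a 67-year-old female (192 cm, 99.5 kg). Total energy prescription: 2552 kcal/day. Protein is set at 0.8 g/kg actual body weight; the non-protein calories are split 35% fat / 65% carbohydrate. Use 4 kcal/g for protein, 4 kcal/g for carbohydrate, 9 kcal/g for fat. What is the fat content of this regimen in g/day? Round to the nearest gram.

Protein = 0.8 × 99.5 = 79.6 g → 79.6 × 4 = 318.4 kcal.
Non-protein calories = 2552 − 318.4 = 2233.6 kcal.
Fat: 35% × 2233.6 = 781.76 kcal; carbohydrate: 1451.84 kcal.
Fat: 781.76 kcal ÷ 9 kcal/g = 86.8622 g.

87 g/day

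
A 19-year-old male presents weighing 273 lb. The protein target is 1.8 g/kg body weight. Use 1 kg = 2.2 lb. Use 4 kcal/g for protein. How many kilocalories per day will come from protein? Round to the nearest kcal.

893 kcal/day

Weight in kg = 273 ÷ 2.2 = 124.0909 kg.
Protein = 1.8 g/kg × 124.0909 kg = 223.3636 g/day.
Protein energy = 223.3636 g × 4 kcal/g = 893.4545 kcal/day.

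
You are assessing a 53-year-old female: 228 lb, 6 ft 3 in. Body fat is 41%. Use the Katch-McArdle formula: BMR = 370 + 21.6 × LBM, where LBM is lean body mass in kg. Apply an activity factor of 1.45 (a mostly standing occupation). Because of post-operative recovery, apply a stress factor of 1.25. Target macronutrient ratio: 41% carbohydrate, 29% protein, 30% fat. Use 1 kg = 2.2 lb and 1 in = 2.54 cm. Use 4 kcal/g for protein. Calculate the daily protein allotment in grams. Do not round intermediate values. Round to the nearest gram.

222 g/day

Convert to metric: weight = 228 ÷ 2.2 = 103.6364 kg; height = (6×12 + 3) × 2.54 = 75 × 2.54 = 190.5 cm.
LBM = 103.6364 × (1 − 0.41) = 61.1455 kg. Katch-McArdle: BMR = 370 + 21.6 × 61.1455 = 1690.7418 kcal/day.
TEE = 1690.7418 × 1.45 = 2451.5756 kcal/day.
With stress factor 1.25: 2451.5756 × 1.25 = 3064.4695 kcal/day.
Protein energy = 29% × 3064.4695 = 888.6962 kcal.
Protein = 888.6962 ÷ 4 kcal/g = 222.174 g.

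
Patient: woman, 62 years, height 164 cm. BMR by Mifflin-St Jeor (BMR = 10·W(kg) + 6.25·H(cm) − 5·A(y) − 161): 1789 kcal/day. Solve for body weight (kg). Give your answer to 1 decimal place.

123.5 kg

1789 = 10·W + 6.25(164) − 5(62) − 161
10·W = 1789 − 554 = 1235, so W = 123.5 kg.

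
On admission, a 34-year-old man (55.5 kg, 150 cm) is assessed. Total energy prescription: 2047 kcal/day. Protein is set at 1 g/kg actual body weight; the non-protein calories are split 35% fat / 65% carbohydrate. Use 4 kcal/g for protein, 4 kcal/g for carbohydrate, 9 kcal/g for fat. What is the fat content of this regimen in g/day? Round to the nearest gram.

71 g/day

Protein = 1 × 55.5 = 55.5 g → 55.5 × 4 = 222 kcal.
Non-protein calories = 2047 − 222 = 1825 kcal.
Fat: 35% × 1825 = 638.75 kcal; carbohydrate: 1186.25 kcal.
Fat: 638.75 kcal ÷ 9 kcal/g = 70.9722 g.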